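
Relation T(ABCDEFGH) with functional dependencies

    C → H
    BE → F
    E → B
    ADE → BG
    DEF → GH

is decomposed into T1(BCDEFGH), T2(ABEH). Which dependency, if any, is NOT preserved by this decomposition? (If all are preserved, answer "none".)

C → H lies within T1.
BE → F lies within T1.
E → B lies within T1.
ADE → BG: restricted closure across fragments reaches BG.
DEF → GH lies within T1.
Every dependency is enforceable on the fragments, so the decomposition is dependency-preserving.

none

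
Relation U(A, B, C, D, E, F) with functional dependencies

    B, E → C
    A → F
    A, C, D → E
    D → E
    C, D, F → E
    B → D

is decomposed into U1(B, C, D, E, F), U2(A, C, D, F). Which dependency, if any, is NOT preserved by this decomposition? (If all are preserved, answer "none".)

none

B, E → C lies within U1.
A → F lies within U2.
A, C, D → E: restricted closure across fragments reaches E.
D → E lies within U1.
C, D, F → E lies within U1.
B → D lies within U1.
Every dependency is enforceable on the fragments, so the decomposition is dependency-preserving.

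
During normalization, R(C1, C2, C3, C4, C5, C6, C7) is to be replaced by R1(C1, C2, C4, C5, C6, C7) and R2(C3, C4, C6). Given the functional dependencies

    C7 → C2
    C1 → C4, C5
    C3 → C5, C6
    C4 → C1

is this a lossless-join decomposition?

Common attributes: R1 ∩ R2 = {C4, C6}.
Closure of {C4, C6}: C4 → C1 applies, adding C1; C1 → C4, C5 applies, adding C5. So (C4, C6)⁺ = {C1, C4, C5, C6}.
The closure contains neither all of R1 = {C1, C2, C4, C5, C6, C7} nor all of R2 = {C3, C4, C6}, so the common attributes are not a superkey of either fragment. The join is lossy.

No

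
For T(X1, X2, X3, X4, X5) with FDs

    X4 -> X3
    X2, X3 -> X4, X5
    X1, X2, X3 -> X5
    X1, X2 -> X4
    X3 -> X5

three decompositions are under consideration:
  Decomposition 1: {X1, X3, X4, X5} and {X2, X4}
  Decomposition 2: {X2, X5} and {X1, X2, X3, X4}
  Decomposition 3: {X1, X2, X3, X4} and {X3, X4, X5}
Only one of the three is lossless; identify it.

Decomposition 1: common = {X4}, closure = {X3, X4, X5} → lossy.
Decomposition 2: common = {X2}, closure = {X2} → lossy.
Decomposition 3: common = {X3, X4}, closure = {X3, X4, X5} → lossless.

Decomposition 3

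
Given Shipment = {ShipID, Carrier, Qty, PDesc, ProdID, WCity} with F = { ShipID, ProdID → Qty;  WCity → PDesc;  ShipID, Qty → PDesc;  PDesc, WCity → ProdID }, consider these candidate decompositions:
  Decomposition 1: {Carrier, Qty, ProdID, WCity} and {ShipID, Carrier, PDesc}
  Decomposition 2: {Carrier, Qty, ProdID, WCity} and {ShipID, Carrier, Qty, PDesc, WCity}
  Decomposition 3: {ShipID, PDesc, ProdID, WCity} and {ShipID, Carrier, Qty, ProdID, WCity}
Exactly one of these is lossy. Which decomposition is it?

Decomposition 1: common = {Carrier}, closure = {Carrier} → lossy.
Decomposition 2: common = {Carrier, Qty, WCity}, closure = {Carrier, Qty, PDesc, ProdID, WCity} → lossless.
Decomposition 3: common = {ShipID, ProdID, WCity}, closure = {ShipID, Qty, PDesc, ProdID, WCity} → lossless.

Decomposition 1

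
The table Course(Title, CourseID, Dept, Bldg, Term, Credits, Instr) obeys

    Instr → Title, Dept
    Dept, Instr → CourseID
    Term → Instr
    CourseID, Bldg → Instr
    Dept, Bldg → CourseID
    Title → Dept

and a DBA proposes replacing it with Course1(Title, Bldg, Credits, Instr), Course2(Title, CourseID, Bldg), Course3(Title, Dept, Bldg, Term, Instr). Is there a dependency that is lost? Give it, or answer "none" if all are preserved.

Dept, Instr → CourseID

Check Dept, Instr → CourseID: no single fragment contains all of {CourseID, Dept, Instr}, and the restricted closure of {Dept, Instr} across the fragments never reaches {CourseID}.
Instr → Title, Dept is preserved.
Term → Instr is preserved.
CourseID, Bldg → Instr is preserved.
Dept, Bldg → CourseID is preserved.
Title → Dept is preserved.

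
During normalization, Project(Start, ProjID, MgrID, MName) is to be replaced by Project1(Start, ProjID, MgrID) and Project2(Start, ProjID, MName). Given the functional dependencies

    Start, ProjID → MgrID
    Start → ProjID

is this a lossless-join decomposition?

Common attributes: Project1 ∩ Project2 = {Start, ProjID}.
Closure of {Start, ProjID}: Start, ProjID → MgrID applies, adding MgrID. So (Start, ProjID)⁺ = {Start, ProjID, MgrID}.
This closure contains every attribute of Project1, so Project1 ∩ Project2 → Project1. The join is lossless.

Yes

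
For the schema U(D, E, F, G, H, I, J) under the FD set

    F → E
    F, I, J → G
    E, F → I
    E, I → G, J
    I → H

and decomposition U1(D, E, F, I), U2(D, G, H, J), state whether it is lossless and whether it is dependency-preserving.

lossy and not dependency-preserving

Lossless test: (D)⁺ = {D}, which is a superkey of neither fragment — lossy.
Dependency preservation: the restricted closure of {F, I, J} across the fragments never reaches {G}, so F, I, J → G cannot be enforced without a join — not preserved.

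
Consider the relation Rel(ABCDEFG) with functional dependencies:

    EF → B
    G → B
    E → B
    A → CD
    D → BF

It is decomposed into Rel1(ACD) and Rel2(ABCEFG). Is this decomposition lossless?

Common attributes: Rel1 ∩ Rel2 = {AC}.
Closure of {AC}: A → CD applies, adding D; D → BF applies, adding BF. So (AC)⁺ = {ABCDF}.
This closure contains every attribute of Rel1, so Rel1 ∩ Rel2 → Rel1. The join is lossless.

Yes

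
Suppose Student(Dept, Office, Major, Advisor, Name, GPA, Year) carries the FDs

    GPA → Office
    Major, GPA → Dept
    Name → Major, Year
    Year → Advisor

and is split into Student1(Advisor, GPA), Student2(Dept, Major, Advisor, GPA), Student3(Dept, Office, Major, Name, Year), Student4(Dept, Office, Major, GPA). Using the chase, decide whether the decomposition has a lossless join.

No

Chase test. Columns are Dept, Office, Major, Advisor, Name, GPA, Year; row i has aⱼ where attribute j ∈ Studenti, else bᵢⱼ.
Initial tableau (one row per fragment):
  row 1: b11 b12 b13 a4 b15 a6 b17
  row 2: a1 b22 a3 a4 b25 a6 b27
  row 3: a1 a2 a3 b34 a5 b36 a7
  row 4: a1 a2 a3 b44 b45 a6 b47
Rows 1 and 2 agree on GPA; apply GPA→Office and equate their Office entries.
Rows 1 and 4 agree on GPA; apply GPA→Office and equate their Office entries.
No row becomes fully distinguished — the join is lossy.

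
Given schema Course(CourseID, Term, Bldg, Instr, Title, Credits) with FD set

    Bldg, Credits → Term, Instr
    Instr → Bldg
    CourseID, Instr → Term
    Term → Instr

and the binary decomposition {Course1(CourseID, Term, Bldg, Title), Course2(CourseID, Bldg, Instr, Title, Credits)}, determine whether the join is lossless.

No

Common attributes: Course1 ∩ Course2 = {CourseID, Bldg, Title}.
No dependency enlarges {CourseID, Bldg, Title}, so (CourseID, Bldg, Title)⁺ = {CourseID, Bldg, Title}.
The closure contains neither all of Course1 = {CourseID, Term, Bldg, Title} nor all of Course2 = {CourseID, Bldg, Instr, Title, Credits}, so the common attributes are not a superkey of either fragment. The join is lossy.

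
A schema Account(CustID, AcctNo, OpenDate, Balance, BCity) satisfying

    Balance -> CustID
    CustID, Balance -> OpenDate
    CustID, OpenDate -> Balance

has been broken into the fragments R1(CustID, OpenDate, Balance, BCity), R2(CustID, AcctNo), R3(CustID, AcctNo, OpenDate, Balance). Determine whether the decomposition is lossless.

No

Chase test. Columns are CustID, AcctNo, OpenDate, Balance, BCity; row i has aⱼ where attribute j ∈ Ri, else bᵢⱼ.
Initial tableau (one row per fragment):
  row 1: a1 b12 a3 a4 a5
  row 2: a1 a2 b23 b24 b25
  row 3: a1 a2 a3 a4 b35
No row becomes fully distinguished — the join is lossy.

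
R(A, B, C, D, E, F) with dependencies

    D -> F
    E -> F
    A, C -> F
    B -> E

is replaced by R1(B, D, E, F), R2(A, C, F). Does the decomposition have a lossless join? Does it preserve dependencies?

lossy but dependency-preserving

Lossless test: (F)⁺ = {F}, which is a superkey of neither fragment — lossy.
Dependency preservation: every FD's attributes lie within a single fragment, so each can be enforced locally — preserved.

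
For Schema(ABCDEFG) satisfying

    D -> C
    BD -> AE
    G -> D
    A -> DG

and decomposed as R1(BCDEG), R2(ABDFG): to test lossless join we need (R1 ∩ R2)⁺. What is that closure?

ABCDEG

R1 ∩ R2 = {BDG}.
D → C applies, adding C
BD → AE applies, adding AE
Closure: {ABCDEG}.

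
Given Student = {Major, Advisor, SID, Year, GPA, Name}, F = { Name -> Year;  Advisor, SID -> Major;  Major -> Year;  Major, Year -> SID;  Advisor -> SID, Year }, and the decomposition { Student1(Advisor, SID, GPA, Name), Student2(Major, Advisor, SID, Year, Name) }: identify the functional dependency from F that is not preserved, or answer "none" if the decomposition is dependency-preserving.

Name → Year lies within Student2.
Advisor, SID → Major lies within Student2.
Major → Year lies within Student2.
Major, Year → SID lies within Student2.
Advisor → SID, Year lies within Student2.
Every dependency is enforceable on the fragments, so the decomposition is dependency-preserving.

none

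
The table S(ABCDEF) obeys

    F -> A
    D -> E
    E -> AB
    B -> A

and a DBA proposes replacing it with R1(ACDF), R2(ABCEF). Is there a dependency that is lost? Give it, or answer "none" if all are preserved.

Check D → E: no single fragment contains all of {DE}, and the restricted closure of {D} across the fragments never reaches {E}.
F → A is preserved.
E → AB is preserved.
B → A is preserved.

D -> E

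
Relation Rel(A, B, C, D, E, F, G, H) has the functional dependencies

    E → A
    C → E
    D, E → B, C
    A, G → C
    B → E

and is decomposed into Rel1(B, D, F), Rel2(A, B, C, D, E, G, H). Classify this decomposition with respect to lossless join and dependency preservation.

Lossless test: (B, D)⁺ = {A, B, C, D, E}, which is a superkey of neither fragment — lossy.
Dependency preservation: every FD's attributes lie within a single fragment, so each can be enforced locally — preserved.

lossy but dependency-preserving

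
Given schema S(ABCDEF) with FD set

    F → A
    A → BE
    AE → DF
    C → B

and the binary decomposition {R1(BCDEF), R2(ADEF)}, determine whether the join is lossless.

Common attributes: R1 ∩ R2 = {DEF}.
Closure of {DEF}: F → A applies, adding A; A → BE applies, adding B. So (DEF)⁺ = {ABDEF}.
This closure contains every attribute of R2, so R1 ∩ R2 → R2. The join is lossless.

Yes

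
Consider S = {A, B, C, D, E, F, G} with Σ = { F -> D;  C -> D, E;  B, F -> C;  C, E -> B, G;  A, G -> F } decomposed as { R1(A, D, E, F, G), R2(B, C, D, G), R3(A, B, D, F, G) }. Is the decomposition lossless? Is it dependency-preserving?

Lossless test (chase): applying each FD to every pair of rows produces no changes in the tableau, so no row becomes fully distinguished — the join is lossy.
Dependency preservation: the restricted closure of {C} across the fragments never reaches {D, E}, so C → D, E cannot be enforced without a join — not preserved.

lossy and not dependency-preserving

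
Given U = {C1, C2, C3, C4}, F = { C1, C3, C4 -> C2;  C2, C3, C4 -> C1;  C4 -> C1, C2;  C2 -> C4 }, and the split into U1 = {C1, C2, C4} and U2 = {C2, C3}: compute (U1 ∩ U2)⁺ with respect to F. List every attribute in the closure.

C1, C2, C4

U1 ∩ U2 = {C2}.
C2 → C4 applies, adding C4
C4 → C1, C2 applies, adding C1
Closure: {C1, C2, C4}.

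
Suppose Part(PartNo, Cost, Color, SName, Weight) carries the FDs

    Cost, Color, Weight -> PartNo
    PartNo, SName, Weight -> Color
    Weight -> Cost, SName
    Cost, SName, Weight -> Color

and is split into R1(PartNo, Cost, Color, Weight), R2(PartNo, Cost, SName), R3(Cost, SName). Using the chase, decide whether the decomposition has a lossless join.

Chase test. Columns are PartNo, Cost, Color, SName, Weight; row i has aⱼ where attribute j ∈ Ri, else bᵢⱼ.
Initial tableau (one row per fragment):
  row 1: a1 a2 a3 b14 a5
  row 2: a1 a2 b23 a4 b25
  row 3: b31 a2 b33 a4 b35
No row becomes fully distinguished — the join is lossy.

No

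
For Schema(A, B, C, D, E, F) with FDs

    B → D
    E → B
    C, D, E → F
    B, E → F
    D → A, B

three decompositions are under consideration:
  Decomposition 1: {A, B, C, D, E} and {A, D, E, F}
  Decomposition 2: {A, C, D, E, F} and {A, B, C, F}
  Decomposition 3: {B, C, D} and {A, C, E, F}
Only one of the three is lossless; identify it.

Decomposition 1: common = {A, D, E}, closure = {A, B, D, E, F} → lossless.
Decomposition 2: common = {A, C, F}, closure = {A, C, F} → lossy.
Decomposition 3: common = {C}, closure = {C} → lossy.

Decomposition 1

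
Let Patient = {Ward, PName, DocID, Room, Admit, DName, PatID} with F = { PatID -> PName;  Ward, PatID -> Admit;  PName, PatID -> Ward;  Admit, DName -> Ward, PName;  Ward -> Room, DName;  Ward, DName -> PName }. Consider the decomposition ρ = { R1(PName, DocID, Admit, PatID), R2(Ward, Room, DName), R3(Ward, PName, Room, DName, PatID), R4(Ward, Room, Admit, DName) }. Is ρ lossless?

Chase test. Columns are Ward, PName, DocID, Room, Admit, DName, PatID; row i has aⱼ where attribute j ∈ Ri, else bᵢⱼ.
Initial tableau (one row per fragment):
  row 1: b11 a2 a3 b14 a5 b16 a7
  row 2: a1 b22 b23 a4 b25 a6 b27
  row 3: a1 a2 b33 a4 b35 a6 a7
  row 4: a1 b42 b43 a4 a5 a6 b47
Rows 1 and 3 agree on PName, PatID; apply PName, PatID→Ward and equate their Ward entries.
Rows 1 and 2 agree on Ward; apply Ward→Room, DName and equate their Room, DName entries.
Rows 1 and 2 agree on Ward, DName; apply Ward, DName→PName and equate their PName entries.
Rows 1 and 4 agree on Ward, DName; apply Ward, DName→PName and equate their PName entries.
Rows 1 and 3 agree on Ward, PatID; apply Ward, PatID→Admit and equate their Admit entries.
Row 1 is now all distinguished symbols — the join is lossless.

Yes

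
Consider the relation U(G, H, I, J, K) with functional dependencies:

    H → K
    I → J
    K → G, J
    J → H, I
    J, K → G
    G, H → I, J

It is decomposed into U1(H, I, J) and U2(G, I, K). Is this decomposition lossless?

Yes

Common attributes: U1 ∩ U2 = {I}.
Closure of {I}: I → J applies, adding J; J → H, I applies, adding H; H → K applies, adding K; K → G, J applies, adding G. So (I)⁺ = {G, H, I, J, K}.
This closure contains every attribute of U1, so U1 ∩ U2 → U1. The join is lossless.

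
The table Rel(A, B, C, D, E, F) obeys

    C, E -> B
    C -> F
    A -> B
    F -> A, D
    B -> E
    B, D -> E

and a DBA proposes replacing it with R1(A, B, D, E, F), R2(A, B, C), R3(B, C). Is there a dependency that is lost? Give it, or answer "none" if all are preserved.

Check C → F: no single fragment contains all of {C, F}, and the restricted closure of {C} across the fragments never reaches {F}.
C, E → B is preserved.
A → B is preserved.
F → A, D is preserved.
B → E is preserved.
B, D → E is preserved.

C -> F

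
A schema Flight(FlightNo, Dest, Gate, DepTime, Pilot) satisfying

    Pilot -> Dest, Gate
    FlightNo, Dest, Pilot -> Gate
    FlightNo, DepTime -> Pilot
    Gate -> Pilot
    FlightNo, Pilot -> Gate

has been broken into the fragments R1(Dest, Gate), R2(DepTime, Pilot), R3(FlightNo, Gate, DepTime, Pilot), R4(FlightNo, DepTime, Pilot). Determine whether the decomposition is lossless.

Yes

Chase test. Columns are FlightNo, Dest, Gate, DepTime, Pilot; row i has aⱼ where attribute j ∈ Ri, else bᵢⱼ.
Initial tableau (one row per fragment):
  row 1: b11 a2 a3 b14 b15
  row 2: b21 b22 b23 a4 a5
  row 3: a1 b32 a3 a4 a5
  row 4: a1 b42 b43 a4 a5
Rows 2 and 3 agree on Pilot; apply Pilot→Dest, Gate and equate their Dest, Gate entries.
Rows 2 and 4 agree on Pilot; apply Pilot→Dest, Gate and equate their Dest, Gate entries.
Rows 1 and 2 agree on Gate; apply Gate→Pilot and equate their Pilot entries.
Rows 1 and 2 agree on Pilot; apply Pilot→Dest, Gate and equate their Dest, Gate entries.
Row 3 is now all distinguished symbols — the join is lossless.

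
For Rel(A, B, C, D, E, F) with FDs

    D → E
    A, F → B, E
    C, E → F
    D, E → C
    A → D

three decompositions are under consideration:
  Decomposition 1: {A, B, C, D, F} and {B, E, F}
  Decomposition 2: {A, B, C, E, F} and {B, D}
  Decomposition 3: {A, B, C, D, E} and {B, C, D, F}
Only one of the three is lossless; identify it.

Decomposition 3

Decomposition 1: common = {B, F}, closure = {B, F} → lossy.
Decomposition 2: common = {B}, closure = {B} → lossy.
Decomposition 3: common = {B, C, D}, closure = {B, C, D, E, F} → lossless.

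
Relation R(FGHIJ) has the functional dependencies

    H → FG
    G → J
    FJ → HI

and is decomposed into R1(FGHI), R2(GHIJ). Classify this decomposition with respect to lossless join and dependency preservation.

Lossless test: (GHI)⁺ = {FGHIJ}, which contains all of one fragment — lossless.
Dependency preservation: the restricted closure of {FJ} across the fragments never reaches {HI}, so FJ → HI cannot be enforced without a join — not preserved.

lossless but not dependency-preserving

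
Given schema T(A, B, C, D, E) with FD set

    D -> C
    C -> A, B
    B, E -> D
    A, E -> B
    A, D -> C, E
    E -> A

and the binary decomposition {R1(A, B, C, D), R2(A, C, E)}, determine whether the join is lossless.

Common attributes: R1 ∩ R2 = {A, C}.
Closure of {A, C}: C → A, B applies, adding B. So (A, C)⁺ = {A, B, C}.
The closure contains neither all of R1 = {A, B, C, D} nor all of R2 = {A, C, E}, so the common attributes are not a superkey of either fragment. The join is lossy.

No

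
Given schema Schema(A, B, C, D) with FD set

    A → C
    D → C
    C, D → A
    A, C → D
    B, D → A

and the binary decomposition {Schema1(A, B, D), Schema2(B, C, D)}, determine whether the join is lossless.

Common attributes: Schema1 ∩ Schema2 = {B, D}.
Closure of {B, D}: D → C applies, adding C; C, D → A applies, adding A. So (B, D)⁺ = {A, B, C, D}.
This closure contains every attribute of Schema1, so Schema1 ∩ Schema2 → Schema1. The join is lossless.

Yes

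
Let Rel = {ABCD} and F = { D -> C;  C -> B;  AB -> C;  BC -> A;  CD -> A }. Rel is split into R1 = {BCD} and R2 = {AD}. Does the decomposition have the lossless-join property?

Common attributes: R1 ∩ R2 = {D}.
Closure of {D}: D → C applies, adding C; C → B applies, adding B; BC → A applies, adding A. So (D)⁺ = {ABCD}.
This closure contains every attribute of R1, so R1 ∩ R2 → R1. The join is lossless.

Yes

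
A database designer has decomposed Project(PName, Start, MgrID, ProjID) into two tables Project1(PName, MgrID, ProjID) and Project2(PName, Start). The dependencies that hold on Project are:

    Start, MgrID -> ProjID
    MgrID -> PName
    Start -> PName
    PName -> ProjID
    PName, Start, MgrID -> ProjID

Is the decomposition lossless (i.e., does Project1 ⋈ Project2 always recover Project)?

No

Common attributes: Project1 ∩ Project2 = {PName}.
Closure of {PName}: PName → ProjID applies, adding ProjID. So (PName)⁺ = {PName, ProjID}.
The closure contains neither all of Project1 = {PName, MgrID, ProjID} nor all of Project2 = {PName, Start}, so the common attributes are not a superkey of either fragment. The join is lossy.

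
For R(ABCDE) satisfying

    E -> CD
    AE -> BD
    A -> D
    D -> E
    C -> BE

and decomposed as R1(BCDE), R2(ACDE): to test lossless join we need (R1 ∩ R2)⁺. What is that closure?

BCDE

R1 ∩ R2 = {CDE}.
C → BE applies, adding B
Closure: {BCDE}.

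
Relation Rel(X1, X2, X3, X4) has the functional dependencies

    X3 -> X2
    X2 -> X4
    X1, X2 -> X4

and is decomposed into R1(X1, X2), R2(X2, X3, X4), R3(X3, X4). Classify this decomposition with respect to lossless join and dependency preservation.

lossy but dependency-preserving

Lossless test (chase): Rows 2 and 3 agree on X3; apply X3→X2 and equate their X2 entries. Rows 1 and 2 agree on X2; apply X2→X4 and equate their X4 entries. No row becomes fully distinguished — the join is lossy.
Dependency preservation: X1, X2 → X4 is not contained in any single fragment, but the restricted closure of its left-hand side across the fragments still reaches the right-hand side; the remaining FDs each lie inside some fragment. All dependencies are preserved.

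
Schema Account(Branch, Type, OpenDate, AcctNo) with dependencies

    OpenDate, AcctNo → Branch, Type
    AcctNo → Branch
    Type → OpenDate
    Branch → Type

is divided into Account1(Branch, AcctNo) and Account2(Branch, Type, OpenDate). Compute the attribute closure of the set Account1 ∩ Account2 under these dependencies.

Account1 ∩ Account2 = {Branch}.
Branch → Type applies, adding Type
Type → OpenDate applies, adding OpenDate
Closure: {Branch, Type, OpenDate}.

Branch, Type, OpenDate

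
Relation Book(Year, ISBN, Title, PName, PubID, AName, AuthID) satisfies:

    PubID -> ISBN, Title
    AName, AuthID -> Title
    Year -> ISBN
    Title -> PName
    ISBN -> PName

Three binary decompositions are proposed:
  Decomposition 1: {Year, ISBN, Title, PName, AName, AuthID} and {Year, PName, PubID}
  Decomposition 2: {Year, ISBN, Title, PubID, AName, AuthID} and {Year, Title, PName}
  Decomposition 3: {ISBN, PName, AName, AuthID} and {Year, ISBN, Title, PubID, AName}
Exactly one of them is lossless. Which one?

Decomposition 2

Decomposition 1: common = {Year, PName}, closure = {Year, ISBN, PName} → lossy.
Decomposition 2: common = {Year, Title}, closure = {Year, ISBN, Title, PName} → lossless.
Decomposition 3: common = {ISBN, AName}, closure = {ISBN, PName, AName} → lossy.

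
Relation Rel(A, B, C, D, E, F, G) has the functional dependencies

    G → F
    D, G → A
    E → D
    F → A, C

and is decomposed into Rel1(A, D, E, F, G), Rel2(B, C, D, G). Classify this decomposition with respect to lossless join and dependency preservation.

lossy and not dependency-preserving

Lossless test: (D, G)⁺ = {A, C, D, F, G}, which is a superkey of neither fragment — lossy.
Dependency preservation: the restricted closure of {F} across the fragments never reaches {A, C}, so F → A, C cannot be enforced without a join — not preserved.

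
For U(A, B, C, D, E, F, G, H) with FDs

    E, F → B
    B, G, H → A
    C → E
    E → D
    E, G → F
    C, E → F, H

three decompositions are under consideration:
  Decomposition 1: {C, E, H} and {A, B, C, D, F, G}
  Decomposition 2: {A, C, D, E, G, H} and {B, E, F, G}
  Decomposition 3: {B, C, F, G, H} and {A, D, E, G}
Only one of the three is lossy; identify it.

Decomposition 1: common = {C}, closure = {B, C, D, E, F, H} → lossless.
Decomposition 2: common = {E, G}, closure = {B, D, E, F, G} → lossless.
Decomposition 3: common = {G}, closure = {G} → lossy.

Decomposition 3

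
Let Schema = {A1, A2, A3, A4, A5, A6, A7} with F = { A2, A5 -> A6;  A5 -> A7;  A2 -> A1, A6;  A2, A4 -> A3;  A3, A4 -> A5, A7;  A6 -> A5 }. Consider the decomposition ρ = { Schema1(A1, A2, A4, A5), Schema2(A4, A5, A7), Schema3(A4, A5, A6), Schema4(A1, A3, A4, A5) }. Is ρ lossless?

Chase test. Columns are A1, A2, A3, A4, A5, A6, A7; row i has aⱼ where attribute j ∈ Schemai, else bᵢⱼ.
Initial tableau (one row per fragment):
  row 1: a1 a2 b13 a4 a5 b16 b17
  row 2: b21 b22 b23 a4 a5 b26 a7
  row 3: b31 b32 b33 a4 a5 a6 b37
  row 4: a1 b42 a3 a4 a5 b46 b47
Rows 1 and 2 agree on A5; apply A5→A7 and equate their A7 entries.
Rows 1 and 3 agree on A5; apply A5→A7 and equate their A7 entries.
Rows 1 and 4 agree on A5; apply A5→A7 and equate their A7 entries.
No row becomes fully distinguished — the join is lossy.

No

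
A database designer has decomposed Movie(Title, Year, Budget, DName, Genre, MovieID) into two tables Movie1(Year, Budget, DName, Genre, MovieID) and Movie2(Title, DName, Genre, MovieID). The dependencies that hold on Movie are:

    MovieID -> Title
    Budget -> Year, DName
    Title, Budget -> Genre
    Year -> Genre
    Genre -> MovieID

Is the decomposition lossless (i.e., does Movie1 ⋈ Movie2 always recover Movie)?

Yes

Common attributes: Movie1 ∩ Movie2 = {DName, Genre, MovieID}.
Closure of {DName, Genre, MovieID}: MovieID → Title applies, adding Title. So (DName, Genre, MovieID)⁺ = {Title, DName, Genre, MovieID}.
This closure contains every attribute of Movie2, so Movie1 ∩ Movie2 → Movie2. The join is lossless.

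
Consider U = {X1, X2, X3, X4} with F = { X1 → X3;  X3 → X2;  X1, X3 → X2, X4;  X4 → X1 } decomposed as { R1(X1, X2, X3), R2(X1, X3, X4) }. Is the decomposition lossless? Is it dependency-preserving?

Lossless test: (X1, X3)⁺ = {X1, X2, X3, X4}, which contains all of one fragment — lossless.
Dependency preservation: X1, X3 → X2, X4 is not contained in any single fragment, but the restricted closure of its left-hand side across the fragments still reaches the right-hand side; the remaining FDs each lie inside some fragment. All dependencies are preserved.

lossless and dependency-preserving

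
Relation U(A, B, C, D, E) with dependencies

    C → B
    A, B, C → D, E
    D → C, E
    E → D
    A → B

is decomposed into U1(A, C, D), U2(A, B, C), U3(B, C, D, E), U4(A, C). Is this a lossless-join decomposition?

Chase test. Columns are A, B, C, D, E; row i has aⱼ where attribute j ∈ Ui, else bᵢⱼ.
Initial tableau (one row per fragment):
  row 1: a1 b12 a3 a4 b15
  row 2: a1 a2 a3 b24 b25
  row 3: b31 a2 a3 a4 a5
  row 4: a1 b42 a3 b44 b45
Rows 1 and 2 agree on C; apply C→B and equate their B entries.
Rows 1 and 4 agree on C; apply C→B and equate their B entries.
Rows 1 and 2 agree on A, B, C; apply A, B, C→D, E and equate their D, E entries.
Rows 1 and 4 agree on A, B, C; apply A, B, C→D, E and equate their D, E entries.
Rows 1 and 3 agree on D; apply D→C, E and equate their C, E entries.
Row 1 is now all distinguished symbols — the join is lossless.

Yes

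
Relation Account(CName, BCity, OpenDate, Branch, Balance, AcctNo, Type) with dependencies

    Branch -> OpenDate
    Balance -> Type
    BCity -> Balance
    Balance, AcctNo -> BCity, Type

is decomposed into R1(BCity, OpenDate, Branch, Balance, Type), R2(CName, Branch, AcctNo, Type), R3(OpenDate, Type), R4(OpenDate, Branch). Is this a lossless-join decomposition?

Chase test. Columns are CName, BCity, OpenDate, Branch, Balance, AcctNo, Type; row i has aⱼ where attribute j ∈ Ri, else bᵢⱼ.
Initial tableau (one row per fragment):
  row 1: b11 a2 a3 a4 a5 b16 a7
  row 2: a1 b22 b23 a4 b25 a6 a7
  row 3: b31 b32 a3 b34 b35 b36 a7
  row 4: b41 b42 a3 a4 b45 b46 b47
Rows 1 and 2 agree on Branch; apply Branch→OpenDate and equate their OpenDate entries.
No row becomes fully distinguished — the join is lossy.

No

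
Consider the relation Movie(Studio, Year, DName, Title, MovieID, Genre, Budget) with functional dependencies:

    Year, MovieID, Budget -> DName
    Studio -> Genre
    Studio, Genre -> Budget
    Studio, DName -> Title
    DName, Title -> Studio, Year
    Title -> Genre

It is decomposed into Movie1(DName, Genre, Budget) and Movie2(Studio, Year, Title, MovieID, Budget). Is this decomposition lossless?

Common attributes: Movie1 ∩ Movie2 = {Budget}.
No dependency enlarges {Budget}, so (Budget)⁺ = {Budget}.
The closure contains neither all of Movie1 = {DName, Genre, Budget} nor all of Movie2 = {Studio, Year, Title, MovieID, Budget}, so the common attributes are not a superkey of either fragment. The join is lossy.

No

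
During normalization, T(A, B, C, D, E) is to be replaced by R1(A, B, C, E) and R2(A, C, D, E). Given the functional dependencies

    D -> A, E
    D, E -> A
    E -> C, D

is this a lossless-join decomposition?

Common attributes: R1 ∩ R2 = {A, C, E}.
Closure of {A, C, E}: E → C, D applies, adding D. So (A, C, E)⁺ = {A, C, D, E}.
This closure contains every attribute of R2, so R1 ∩ R2 → R2. The join is lossless.

Yes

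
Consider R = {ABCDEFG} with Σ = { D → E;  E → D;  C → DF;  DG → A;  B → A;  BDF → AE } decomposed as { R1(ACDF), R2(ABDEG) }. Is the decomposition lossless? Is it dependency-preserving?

lossy but dependency-preserving

Lossless test: (AD)⁺ = {ADE}, which is a superkey of neither fragment — lossy.
Dependency preservation: BDF → AE is not contained in any single fragment, but the restricted closure of its left-hand side across the fragments still reaches the right-hand side; the remaining FDs each lie inside some fragment. All dependencies are preserved.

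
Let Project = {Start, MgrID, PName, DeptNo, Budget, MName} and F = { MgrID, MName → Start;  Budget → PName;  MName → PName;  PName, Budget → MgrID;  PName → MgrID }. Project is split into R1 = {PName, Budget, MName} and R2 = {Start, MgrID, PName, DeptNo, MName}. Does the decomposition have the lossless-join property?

No

Common attributes: R1 ∩ R2 = {PName, MName}.
Closure of {PName, MName}: PName → MgrID applies, adding MgrID; MgrID, MName → Start applies, adding Start. So (PName, MName)⁺ = {Start, MgrID, PName, MName}.
The closure contains neither all of R1 = {PName, Budget, MName} nor all of R2 = {Start, MgrID, PName, DeptNo, MName}, so the common attributes are not a superkey of either fragment. The join is lossy.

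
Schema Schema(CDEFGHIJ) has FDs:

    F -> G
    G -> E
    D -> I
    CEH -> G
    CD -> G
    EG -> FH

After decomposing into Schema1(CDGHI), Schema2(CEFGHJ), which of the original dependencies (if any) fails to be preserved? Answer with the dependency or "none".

none

F → G lies within Schema2.
G → E lies within Schema2.
D → I lies within Schema1.
CEH → G lies within Schema2.
CD → G lies within Schema1.
EG → FH lies within Schema2.
Every dependency is enforceable on the fragments, so the decomposition is dependency-preserving.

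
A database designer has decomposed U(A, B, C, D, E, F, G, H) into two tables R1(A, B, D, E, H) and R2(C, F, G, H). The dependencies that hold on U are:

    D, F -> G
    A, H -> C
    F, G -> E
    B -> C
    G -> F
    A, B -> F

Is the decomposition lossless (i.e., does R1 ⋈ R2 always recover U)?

Common attributes: R1 ∩ R2 = {H}.
No dependency enlarges {H}, so (H)⁺ = {H}.
The closure contains neither all of R1 = {A, B, D, E, H} nor all of R2 = {C, F, G, H}, so the common attributes are not a superkey of either fragment. The join is lossy.

No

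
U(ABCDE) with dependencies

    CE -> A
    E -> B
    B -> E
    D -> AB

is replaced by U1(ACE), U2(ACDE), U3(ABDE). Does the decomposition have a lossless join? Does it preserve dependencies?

lossless and dependency-preserving

Lossless test (chase): Rows 1 and 2 agree on E; apply E→B and equate their B entries. Rows 1 and 3 agree on E; apply E→B and equate their B entries. Row 2 is now all distinguished symbols — the join is lossless.
Dependency preservation: every FD's attributes lie within a single fragment, so each can be enforced locally — preserved.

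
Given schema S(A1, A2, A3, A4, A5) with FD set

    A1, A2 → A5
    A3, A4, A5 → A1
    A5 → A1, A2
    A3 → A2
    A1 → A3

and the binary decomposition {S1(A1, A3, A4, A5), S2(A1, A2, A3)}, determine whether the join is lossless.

Yes

Common attributes: S1 ∩ S2 = {A1, A3}.
Closure of {A1, A3}: A3 → A2 applies, adding A2; A1, A2 → A5 applies, adding A5. So (A1, A3)⁺ = {A1, A2, A3, A5}.
This closure contains every attribute of S2, so S1 ∩ S2 → S2. The join is lossless.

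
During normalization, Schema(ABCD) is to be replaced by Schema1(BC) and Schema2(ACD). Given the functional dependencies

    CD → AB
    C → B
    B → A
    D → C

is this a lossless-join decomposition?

Yes

Common attributes: Schema1 ∩ Schema2 = {C}.
Closure of {C}: C → B applies, adding B; B → A applies, adding A. So (C)⁺ = {ABC}.
This closure contains every attribute of Schema1, so Schema1 ∩ Schema2 → Schema1. The join is lossless.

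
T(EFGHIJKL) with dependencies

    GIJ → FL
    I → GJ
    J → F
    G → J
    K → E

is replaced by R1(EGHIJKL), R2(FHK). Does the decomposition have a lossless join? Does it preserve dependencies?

lossy and not dependency-preserving

Lossless test: (HK)⁺ = {EHK}, which is a superkey of neither fragment — lossy.
Dependency preservation: the restricted closure of {GIJ} across the fragments never reaches {FL}, so GIJ → FL cannot be enforced without a join — not preserved.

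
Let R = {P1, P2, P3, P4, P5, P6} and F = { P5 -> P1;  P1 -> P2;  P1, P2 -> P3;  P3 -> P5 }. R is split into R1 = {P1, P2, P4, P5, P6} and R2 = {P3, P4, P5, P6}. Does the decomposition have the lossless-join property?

Common attributes: R1 ∩ R2 = {P4, P5, P6}.
Closure of {P4, P5, P6}: P5 → P1 applies, adding P1; P1 → P2 applies, adding P2; P1, P2 → P3 applies, adding P3. So (P4, P5, P6)⁺ = {P1, P2, P3, P4, P5, P6}.
This closure contains every attribute of R1, so R1 ∩ R2 → R1. The join is lossless.

Yes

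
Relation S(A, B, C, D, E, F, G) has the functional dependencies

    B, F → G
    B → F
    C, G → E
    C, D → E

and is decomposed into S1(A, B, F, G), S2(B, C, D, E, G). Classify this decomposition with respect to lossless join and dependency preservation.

Lossless test: (B, G)⁺ = {B, F, G}, which is a superkey of neither fragment — lossy.
Dependency preservation: every FD's attributes lie within a single fragment, so each can be enforced locally — preserved.

lossy but dependency-preserving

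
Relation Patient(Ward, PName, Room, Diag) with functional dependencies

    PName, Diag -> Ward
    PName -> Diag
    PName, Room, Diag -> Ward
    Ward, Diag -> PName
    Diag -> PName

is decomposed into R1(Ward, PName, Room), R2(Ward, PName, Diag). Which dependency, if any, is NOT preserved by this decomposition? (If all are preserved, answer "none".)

none

PName, Diag → Ward lies within R2.
PName → Diag lies within R2.
PName, Room, Diag → Ward: restricted closure across fragments reaches Ward.
Ward, Diag → PName lies within R2.
Diag → PName lies within R2.
Every dependency is enforceable on the fragments, so the decomposition is dependency-preserving.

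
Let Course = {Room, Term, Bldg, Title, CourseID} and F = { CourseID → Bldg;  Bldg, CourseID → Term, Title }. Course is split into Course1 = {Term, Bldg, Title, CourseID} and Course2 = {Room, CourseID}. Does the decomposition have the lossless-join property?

Yes

Common attributes: Course1 ∩ Course2 = {CourseID}.
Closure of {CourseID}: CourseID → Bldg applies, adding Bldg; Bldg, CourseID → Term, Title applies, adding Term, Title. So (CourseID)⁺ = {Term, Bldg, Title, CourseID}.
This closure contains every attribute of Course1, so Course1 ∩ Course2 → Course1. The join is lossless.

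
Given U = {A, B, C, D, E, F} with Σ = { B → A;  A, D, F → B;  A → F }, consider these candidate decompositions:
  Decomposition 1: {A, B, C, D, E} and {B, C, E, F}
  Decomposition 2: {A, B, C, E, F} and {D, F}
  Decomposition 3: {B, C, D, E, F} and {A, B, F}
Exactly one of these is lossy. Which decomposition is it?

Decomposition 1: common = {B, C, E}, closure = {A, B, C, E, F} → lossless.
Decomposition 2: common = {F}, closure = {F} → lossy.
Decomposition 3: common = {B, F}, closure = {A, B, F} → lossless.

Decomposition 2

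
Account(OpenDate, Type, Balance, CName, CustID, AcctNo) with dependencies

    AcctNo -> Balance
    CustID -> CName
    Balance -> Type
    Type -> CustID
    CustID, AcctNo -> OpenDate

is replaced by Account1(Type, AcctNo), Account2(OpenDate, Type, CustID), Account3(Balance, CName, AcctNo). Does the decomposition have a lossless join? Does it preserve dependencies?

lossy and not dependency-preserving

Lossless test (chase): Rows 1 and 3 agree on AcctNo; apply AcctNo→Balance and equate their Balance entries. Rows 1 and 3 agree on Balance; apply Balance→Type and equate their Type entries. Rows 1 and 2 agree on Type; apply Type→CustID and equate their CustID entries. Rows 1 and 3 agree on Type; apply Type→CustID and equate their CustID entries. Rows 1 and 3 agree on CustID, AcctNo; apply CustID, AcctNo→OpenDate and equate their OpenDate entries. Rows 1 and 2 agree on CustID; apply CustID→CName and equate their CName entries. Rows 1 and 3 agree on CustID; apply CustID→CName and equate their CName entries. No row becomes fully distinguished — the join is lossy.
Dependency preservation: the restricted closure of {CustID} across the fragments never reaches {CName}, so CustID → CName cannot be enforced without a join — not preserved.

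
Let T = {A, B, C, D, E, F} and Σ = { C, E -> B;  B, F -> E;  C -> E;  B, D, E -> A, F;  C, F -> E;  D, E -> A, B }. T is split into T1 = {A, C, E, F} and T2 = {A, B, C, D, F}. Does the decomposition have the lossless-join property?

Common attributes: T1 ∩ T2 = {A, C, F}.
Closure of {A, C, F}: C → E applies, adding E; C, E → B applies, adding B. So (A, C, F)⁺ = {A, B, C, E, F}.
This closure contains every attribute of T1, so T1 ∩ T2 → T1. The join is lossless.

Yes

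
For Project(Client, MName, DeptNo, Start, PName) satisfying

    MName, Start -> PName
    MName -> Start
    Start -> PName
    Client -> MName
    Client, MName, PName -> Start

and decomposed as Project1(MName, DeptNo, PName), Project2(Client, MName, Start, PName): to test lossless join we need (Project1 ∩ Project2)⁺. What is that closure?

MName, Start, PName

Project1 ∩ Project2 = {MName, PName}.
MName → Start applies, adding Start
Closure: {MName, Start, PName}.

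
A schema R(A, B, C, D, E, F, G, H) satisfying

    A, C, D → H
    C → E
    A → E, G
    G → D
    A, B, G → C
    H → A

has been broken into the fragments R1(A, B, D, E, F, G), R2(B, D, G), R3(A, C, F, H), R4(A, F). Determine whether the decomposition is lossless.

No

Chase test. Columns are A, B, C, D, E, F, G, H; row i has aⱼ where attribute j ∈ Ri, else bᵢⱼ.
Initial tableau (one row per fragment):
  row 1: a1 a2 b13 a4 a5 a6 a7 b18
  row 2: b21 a2 b23 a4 b25 b26 a7 b28
  row 3: a1 b32 a3 b34 b35 a6 b37 a8
  row 4: a1 b42 b43 b44 b45 a6 b47 b48
Rows 1 and 3 agree on A; apply A→E, G and equate their E, G entries.
Rows 1 and 4 agree on A; apply A→E, G and equate their E, G entries.
Rows 1 and 3 agree on G; apply G→D and equate their D entries.
Rows 1 and 4 agree on G; apply G→D and equate their D entries.
No row becomes fully distinguished — the join is lossy.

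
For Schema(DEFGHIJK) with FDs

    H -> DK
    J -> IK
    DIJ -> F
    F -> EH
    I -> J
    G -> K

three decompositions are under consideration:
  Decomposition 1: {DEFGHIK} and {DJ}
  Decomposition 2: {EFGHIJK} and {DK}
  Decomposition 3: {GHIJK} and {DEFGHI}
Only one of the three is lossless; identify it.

Decomposition 3

Decomposition 1: common = {D}, closure = {D} → lossy.
Decomposition 2: common = {K}, closure = {K} → lossy.
Decomposition 3: common = {GHI}, closure = {DEFGHIJK} → lossless.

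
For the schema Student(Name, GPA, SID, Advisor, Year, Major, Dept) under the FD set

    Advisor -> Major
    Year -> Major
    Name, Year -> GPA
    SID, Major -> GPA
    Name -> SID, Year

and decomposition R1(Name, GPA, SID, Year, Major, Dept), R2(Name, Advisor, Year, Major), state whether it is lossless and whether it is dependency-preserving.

lossy but dependency-preserving

Lossless test: (Name, Year, Major)⁺ = {Name, GPA, SID, Year, Major}, which is a superkey of neither fragment — lossy.
Dependency preservation: every FD's attributes lie within a single fragment, so each can be enforced locally — preserved.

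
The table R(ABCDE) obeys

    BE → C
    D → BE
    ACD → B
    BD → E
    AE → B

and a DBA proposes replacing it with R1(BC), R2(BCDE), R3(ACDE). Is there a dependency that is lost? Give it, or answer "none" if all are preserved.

Check AE → B: no single fragment contains all of {ABE}, and the restricted closure of {AE} across the fragments never reaches {B}.
BE → C is preserved.
D → BE is preserved.
ACD → B is preserved.
BD → E is preserved.

AE → B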